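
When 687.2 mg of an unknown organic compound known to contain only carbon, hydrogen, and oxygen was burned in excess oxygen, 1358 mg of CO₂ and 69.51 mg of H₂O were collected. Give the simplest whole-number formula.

C8H2O5

mol C = 1.358 g CO₂ ÷ 44.009 g/mol = 0.030857 mol
mol H = 2 × 0.06951 g H₂O ÷ 18.015 g/mol = 0.0077169 mol
mass O = 0.6872 − (0.37063 + 0.0077786) = 0.30879 g → mol O = 0.30879 ÷ 15.999 = 0.019301 mol
Divide by the smallest (0.0077169 mol): C 3.999, H 1.000, O 2.501
Multiplying each by 2 gives whole numbers: C 8.00, H 2.00, O 5.00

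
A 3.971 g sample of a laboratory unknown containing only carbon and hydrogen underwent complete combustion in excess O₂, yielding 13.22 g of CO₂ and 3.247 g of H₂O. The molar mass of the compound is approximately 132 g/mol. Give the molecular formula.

C10H12

mol C = 13.22 g CO₂ ÷ 44.009 g/mol = 0.30039 mol
mol H = 2 × 3.247 g H₂O ÷ 18.015 g/mol = 0.36048 mol
Divide by the smallest (0.30039 mol): C 1.000, H 1.200
Multiplying each by 5 gives whole numbers: C 5.00, H 6.00
Empirical formula: C5H6
Empirical-formula mass = 66.10 g/mol; 132 ÷ 66.10 ≈ 2, so the molecular formula is C10H12.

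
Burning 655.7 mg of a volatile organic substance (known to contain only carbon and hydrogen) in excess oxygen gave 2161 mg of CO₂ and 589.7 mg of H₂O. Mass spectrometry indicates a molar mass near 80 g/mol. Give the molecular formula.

mol C = 2.161 g CO₂ ÷ 44.009 g/mol = 0.049104 mol
mol H = 2 × 0.5897 g H₂O ÷ 18.015 g/mol = 0.065468 mol
Divide by the smallest (0.049104 mol): C 1.000, H 1.333
Multiplying each by 3 gives whole numbers: C 3.00, H 4.00
Empirical formula: C3H4
Empirical-formula mass = 40.06 g/mol; 80 ÷ 40.06 ≈ 2, so the molecular formula is C6H8.

C6H8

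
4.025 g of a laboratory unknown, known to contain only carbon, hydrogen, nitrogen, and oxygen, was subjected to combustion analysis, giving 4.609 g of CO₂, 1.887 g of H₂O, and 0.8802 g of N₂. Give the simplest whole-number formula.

C5H10N3O5

mol C = 4.609 g CO₂ ÷ 44.009 g/mol = 0.10473 mol
mol H = 2 × 1.887 g H₂O ÷ 18.015 g/mol = 0.20949 mol
mol N = 2 × 0.8802 g N₂ ÷ 28.014 g/mol = 0.062840 mol
mass O = 4.025 − (1.2579 + 0.21117 + 0.88020) = 1.6757 g → mol O = 1.6757 ÷ 15.999 = 0.10474 mol
Divide by the smallest (0.062840 mol): C 1.667, H 3.334, N 1.000, O 1.667
Multiplying each by 3 gives whole numbers: C 5.00, H 10.00, N 3.00, O 5.00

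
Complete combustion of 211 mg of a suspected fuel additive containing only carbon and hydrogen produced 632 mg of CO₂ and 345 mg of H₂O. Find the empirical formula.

mol C = 0.632 g CO₂ ÷ 44.009 g/mol = 0.01436 mol
mol H = 2 × 0.345 g H₂O ÷ 18.015 g/mol = 0.03830 mol
Divide by the smallest (0.01436 mol): C 1.000, H 2.667
Multiplying each by 3 gives whole numbers: C 3.00, H 8.00

C3H8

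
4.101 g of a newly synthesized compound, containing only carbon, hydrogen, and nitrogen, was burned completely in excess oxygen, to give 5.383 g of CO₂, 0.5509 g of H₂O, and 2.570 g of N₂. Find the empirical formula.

mol C = 5.383 g CO₂ ÷ 44.009 g/mol = 0.12232 mol
mol H = 2 × 0.5509 g H₂O ÷ 18.015 g/mol = 0.061160 mol
mol N = 2 × 2.570 g N₂ ÷ 28.014 g/mol = 0.18348 mol
Divide by the smallest (0.061160 mol): C 2.000, H 1.000, N 3.000

C2HN3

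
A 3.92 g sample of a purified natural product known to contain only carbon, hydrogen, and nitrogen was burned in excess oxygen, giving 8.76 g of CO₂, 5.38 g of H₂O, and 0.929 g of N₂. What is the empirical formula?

mol C = 8.76 g CO₂ ÷ 44.009 g/mol = 0.1991 mol
mol H = 2 × 5.38 g H₂O ÷ 18.015 g/mol = 0.5973 mol
mol N = 2 × 0.929 g N₂ ÷ 28.014 g/mol = 0.06632 mol
Divide by the smallest (0.06632 mol): C 3.001, H 9.005, N 1.000

C3H9N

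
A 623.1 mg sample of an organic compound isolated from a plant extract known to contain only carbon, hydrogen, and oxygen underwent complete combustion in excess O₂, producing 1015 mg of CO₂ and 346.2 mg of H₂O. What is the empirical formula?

C6H10O5

mol C = 1.015 g CO₂ ÷ 44.009 g/mol = 0.023063 mol
mol H = 2 × 0.3462 g H₂O ÷ 18.015 g/mol = 0.038435 mol
mass O = 0.6231 − (0.27702 + 0.038742) = 0.30734 g → mol O = 0.30734 ÷ 15.999 = 0.019210 mol
Divide by the smallest (0.019210 mol): C 1.201, H 2.001, O 1.000
Multiplying each by 5 gives whole numbers: C 6.00, H 10.00, O 5.00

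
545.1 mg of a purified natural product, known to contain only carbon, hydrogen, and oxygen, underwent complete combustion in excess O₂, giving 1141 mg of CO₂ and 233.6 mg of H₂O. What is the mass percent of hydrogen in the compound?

mol C = 1.141 g CO₂ ÷ 44.009 g/mol = 0.025927 mol
mol H = 2 × 0.2336 g H₂O ÷ 18.015 g/mol = 0.025934 mol
mass O = 0.5451 − (0.31140 + 0.026141) = 0.20756 g → mol O = 0.20756 ÷ 15.999 = 0.012973 mol
mass % H = 0.026141 g ÷ 0.5451 g × 100%

4.80%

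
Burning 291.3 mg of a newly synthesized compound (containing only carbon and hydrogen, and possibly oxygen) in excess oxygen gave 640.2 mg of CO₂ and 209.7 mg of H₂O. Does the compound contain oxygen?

mol C = 0.6402 g CO₂ ÷ 44.009 g/mol = 0.014547 mol
mol H = 2 × 0.2097 g H₂O ÷ 18.015 g/mol = 0.023281 mol
C and H account for only 0.19819 g of the 0.2913 g sample; the remaining 0.093109 g must be oxygen.

yes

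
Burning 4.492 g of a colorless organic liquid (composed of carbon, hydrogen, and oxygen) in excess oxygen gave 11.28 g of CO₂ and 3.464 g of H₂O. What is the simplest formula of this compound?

C4H6O

mol C = 11.28 g CO₂ ÷ 44.009 g/mol = 0.25631 mol
mol H = 2 × 3.464 g H₂O ÷ 18.015 g/mol = 0.38457 mol
mass O = 4.492 − (3.0786 + 0.38764) = 1.0258 g → mol O = 1.0258 ÷ 15.999 = 0.064117 mol
Divide by the smallest (0.064117 mol): C 3.998, H 5.998, O 1.000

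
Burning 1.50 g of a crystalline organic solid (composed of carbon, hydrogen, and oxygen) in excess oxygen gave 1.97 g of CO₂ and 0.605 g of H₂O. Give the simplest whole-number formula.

mol C = 1.97 g CO₂ ÷ 44.009 g/mol = 0.04476 mol
mol H = 2 × 0.605 g H₂O ÷ 18.015 g/mol = 0.06717 mol
mass O = 1.50 − (0.5377 + 0.06770) = 0.8946 g → mol O = 0.8946 ÷ 15.999 = 0.05592 mol
Divide by the smallest (0.04476 mol): C 1.000, H 1.500, O 1.249
Multiplying each by 4 gives whole numbers: C 4.00, H 6.00, O 5.00

C4H6O5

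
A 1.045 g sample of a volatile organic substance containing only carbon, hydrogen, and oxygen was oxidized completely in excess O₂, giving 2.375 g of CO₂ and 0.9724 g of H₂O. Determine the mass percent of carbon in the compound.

mol C = 2.375 g CO₂ ÷ 44.009 g/mol = 0.053966 mol
mol H = 2 × 0.9724 g H₂O ÷ 18.015 g/mol = 0.10795 mol
mass O = 1.045 − (0.64819 + 0.10882) = 0.28799 g → mol O = 0.28799 ÷ 15.999 = 0.018001 mol
mass % C = 0.64819 g ÷ 1.045 g × 100%

62.03%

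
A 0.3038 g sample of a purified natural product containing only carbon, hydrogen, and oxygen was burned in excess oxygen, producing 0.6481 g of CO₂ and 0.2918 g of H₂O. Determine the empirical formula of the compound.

C5H11O2

mol C = 0.6481 g CO₂ ÷ 44.009 g/mol = 0.014727 mol
mol H = 2 × 0.2918 g H₂O ÷ 18.015 g/mol = 0.032395 mol
mass O = 0.3038 − (0.17688 + 0.032654) = 0.094265 g → mol O = 0.094265 ÷ 15.999 = 0.0058919 mol
Divide by the smallest (0.0058919 mol): C 2.499, H 5.498, O 1.000
Multiplying each by 2 gives whole numbers: C 5.00, H 11.00, O 2.00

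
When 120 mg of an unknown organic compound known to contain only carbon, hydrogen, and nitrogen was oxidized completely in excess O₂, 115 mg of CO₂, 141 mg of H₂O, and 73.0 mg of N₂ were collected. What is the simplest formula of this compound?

CH6N2

mol C = 0.115 g CO₂ ÷ 44.009 g/mol = 0.002613 mol
mol H = 2 × 0.141 g H₂O ÷ 18.015 g/mol = 0.01565 mol
mol N = 2 × 0.0730 g N₂ ÷ 28.014 g/mol = 0.005212 mol
Divide by the smallest (0.002613 mol): C 1.000, H 5.990, N 1.994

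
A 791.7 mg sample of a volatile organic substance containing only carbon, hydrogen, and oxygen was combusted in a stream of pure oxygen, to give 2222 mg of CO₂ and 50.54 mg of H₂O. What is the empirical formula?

mol C = 2.222 g CO₂ ÷ 44.009 g/mol = 0.050490 mol
mol H = 2 × 0.05054 g H₂O ÷ 18.015 g/mol = 0.0056109 mol
mass O = 0.7917 − (0.60643 + 0.0056558) = 0.17961 g → mol O = 0.17961 ÷ 15.999 = 0.011227 mol
Divide by the smallest (0.0056109 mol): C 8.999, H 1.000, O 2.001

C9HO2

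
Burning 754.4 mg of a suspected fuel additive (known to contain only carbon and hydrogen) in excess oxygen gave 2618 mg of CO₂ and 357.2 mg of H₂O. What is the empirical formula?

C3H2

mol C = 2.618 g CO₂ ÷ 44.009 g/mol = 0.059488 mol
mol H = 2 × 0.3572 g H₂O ÷ 18.015 g/mol = 0.039656 mol
Divide by the smallest (0.039656 mol): C 1.500, H 1.000
Multiplying each by 2 gives whole numbers: C 3.00, H 2.00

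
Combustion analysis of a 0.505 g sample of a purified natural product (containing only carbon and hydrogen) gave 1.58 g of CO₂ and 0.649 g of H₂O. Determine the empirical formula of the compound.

CH2

mol C = 1.58 g CO₂ ÷ 44.009 g/mol = 0.03590 mol
mol H = 2 × 0.649 g H₂O ÷ 18.015 g/mol = 0.07205 mol
Divide by the smallest (0.03590 mol): C 1.000, H 2.007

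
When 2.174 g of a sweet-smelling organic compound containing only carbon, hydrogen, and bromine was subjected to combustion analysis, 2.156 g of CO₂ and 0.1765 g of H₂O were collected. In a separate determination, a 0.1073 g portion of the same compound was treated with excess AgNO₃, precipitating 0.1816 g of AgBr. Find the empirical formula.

C5H2Br2

mol C = 2.156 g CO₂ ÷ 44.009 g/mol = 0.048990 mol
mol H = 2 × 0.1765 g H₂O ÷ 18.015 g/mol = 0.019595 mol
From the AgBr data: mol Br per gram of compound = (0.1816 ÷ 187.772) ÷ 0.1073 = 0.0090133 mol/g, so in the 2.174 g combustion sample mol Br = 0.019595 mol
Divide by the smallest (0.019595 mol): C 2.500, H 1.000, Br 1.000
Multiplying each by 2 gives whole numbers: C 5.00, H 2.00, Br 2.00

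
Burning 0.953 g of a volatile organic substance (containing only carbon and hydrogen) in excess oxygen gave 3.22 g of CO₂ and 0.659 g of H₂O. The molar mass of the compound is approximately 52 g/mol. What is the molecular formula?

mol C = 3.22 g CO₂ ÷ 44.009 g/mol = 0.07317 mol
mol H = 2 × 0.659 g H₂O ÷ 18.015 g/mol = 0.07316 mol
Divide by the smallest (0.07316 mol): C 1.000, H 1.000
Empirical formula: CH
Empirical-formula mass = 13.02 g/mol; 52 ÷ 13.02 ≈ 4, so the molecular formula is C4H4.

C4H4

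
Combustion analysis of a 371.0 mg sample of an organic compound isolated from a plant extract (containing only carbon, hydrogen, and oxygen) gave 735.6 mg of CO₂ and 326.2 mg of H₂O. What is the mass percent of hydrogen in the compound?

mol C = 0.7356 g CO₂ ÷ 44.009 g/mol = 0.016715 mol
mol H = 2 × 0.3262 g H₂O ÷ 18.015 g/mol = 0.036214 mol
mass O = 0.3710 − (0.20076 + 0.036504) = 0.13374 g → mol O = 0.13374 ÷ 15.999 = 0.0083590 mol
mass % H = 0.036504 g ÷ 0.3710 g × 100%

9.84%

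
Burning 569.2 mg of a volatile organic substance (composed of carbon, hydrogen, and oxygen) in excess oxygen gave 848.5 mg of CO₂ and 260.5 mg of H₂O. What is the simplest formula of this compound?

mol C = 0.8485 g CO₂ ÷ 44.009 g/mol = 0.019280 mol
mol H = 2 × 0.2605 g H₂O ÷ 18.015 g/mol = 0.028920 mol
mass O = 0.5692 − (0.23157 + 0.029152) = 0.30847 g → mol O = 0.30847 ÷ 15.999 = 0.019281 mol
Divide by the smallest (0.019280 mol): C 1.000, H 1.500, O 1.000
Multiplying each by 2 gives whole numbers: C 2.00, H 3.00, O 2.00

C2H3O2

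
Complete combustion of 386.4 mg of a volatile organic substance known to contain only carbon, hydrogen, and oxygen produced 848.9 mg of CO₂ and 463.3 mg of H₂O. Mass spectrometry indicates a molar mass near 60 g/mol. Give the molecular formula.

mol C = 0.8489 g CO₂ ÷ 44.009 g/mol = 0.019289 mol
mol H = 2 × 0.4633 g H₂O ÷ 18.015 g/mol = 0.051435 mol
mass O = 0.3864 − (0.23168 + 0.051846) = 0.10287 g → mol O = 0.10287 ÷ 15.999 = 0.0064298 mol
Divide by the smallest (0.0064298 mol): C 3.000, H 7.999, O 1.000
Empirical formula: C3H8O
Empirical-formula mass = 60.10 g/mol; 60 ÷ 60.10 ≈ 1, so the molecular formula is C3H8O.

C3H8O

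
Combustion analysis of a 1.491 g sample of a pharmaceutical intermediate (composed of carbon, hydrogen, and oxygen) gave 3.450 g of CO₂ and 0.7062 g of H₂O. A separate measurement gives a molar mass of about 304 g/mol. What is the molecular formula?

mol C = 3.450 g CO₂ ÷ 44.009 g/mol = 0.078393 mol
mol H = 2 × 0.7062 g H₂O ÷ 18.015 g/mol = 0.078401 mol
mass O = 1.491 − (0.94158 + 0.079029) = 0.47039 g → mol O = 0.47039 ÷ 15.999 = 0.029401 mol
Divide by the smallest (0.029401 mol): C 2.666, H 2.667, O 1.000
Multiplying each by 3 gives whole numbers: C 8.00, H 8.00, O 3.00
Empirical formula: C8H8O3
Empirical-formula mass = 152.15 g/mol; 304 ÷ 152.15 ≈ 2, so the molecular formula is C16H16O6.

C16H16O6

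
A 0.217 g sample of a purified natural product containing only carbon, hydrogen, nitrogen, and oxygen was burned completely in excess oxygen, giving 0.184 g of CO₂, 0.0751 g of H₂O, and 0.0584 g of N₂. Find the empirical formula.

C2H4N2O3

mol C = 0.184 g CO₂ ÷ 44.009 g/mol = 0.004181 mol
mol H = 2 × 0.0751 g H₂O ÷ 18.015 g/mol = 0.008337 mol
mol N = 2 × 0.0584 g N₂ ÷ 28.014 g/mol = 0.004169 mol
mass O = 0.217 − (0.05022 + 0.008404 + 0.05840) = 0.09998 g → mol O = 0.09998 ÷ 15.999 = 0.006249 mol
Divide by the smallest (0.004169 mol): C 1.003, H 2.000, N 1.000, O 1.499
Multiplying each by 2 gives whole numbers: C 2.01, H 4.00, N 2.00, O 3.00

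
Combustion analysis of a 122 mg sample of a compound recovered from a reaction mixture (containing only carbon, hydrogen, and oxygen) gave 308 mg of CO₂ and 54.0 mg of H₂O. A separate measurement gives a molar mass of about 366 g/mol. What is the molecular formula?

mol C = 0.308 g CO₂ ÷ 44.009 g/mol = 0.006999 mol
mol H = 2 × 0.0540 g H₂O ÷ 18.015 g/mol = 0.005995 mol
mass O = 0.122 − (0.08406 + 0.006043) = 0.03190 g → mol O = 0.03190 ÷ 15.999 = 0.001994 mol
Divide by the smallest (0.001994 mol): C 3.510, H 3.007, O 1.000
Multiplying each by 2 gives whole numbers: C 7.02, H 6.01, O 2.00
Empirical formula: C7H6O2
Empirical-formula mass = 122.12 g/mol; 366 ÷ 122.12 ≈ 3, so the molecular formula is C21H18O6.

C21H18O6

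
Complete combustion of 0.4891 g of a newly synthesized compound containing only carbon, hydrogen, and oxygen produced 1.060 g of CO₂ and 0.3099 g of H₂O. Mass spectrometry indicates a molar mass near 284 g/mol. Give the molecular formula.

C14H20O6

mol C = 1.060 g CO₂ ÷ 44.009 g/mol = 0.024086 mol
mol H = 2 × 0.3099 g H₂O ÷ 18.015 g/mol = 0.034405 mol
mass O = 0.4891 − (0.28930 + 0.034680) = 0.16512 g → mol O = 0.16512 ÷ 15.999 = 0.010321 mol
Divide by the smallest (0.010321 mol): C 2.334, H 3.334, O 1.000
Multiplying each by 3 gives whole numbers: C 7.00, H 10.00, O 3.00
Empirical formula: C7H10O3
Empirical-formula mass = 142.15 g/mol; 284 ÷ 142.15 ≈ 2, so the molecular formula is C14H20O6.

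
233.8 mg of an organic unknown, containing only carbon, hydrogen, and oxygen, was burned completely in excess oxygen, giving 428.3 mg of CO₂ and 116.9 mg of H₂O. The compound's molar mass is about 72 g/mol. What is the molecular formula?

C3H4O2

mol C = 0.4283 g CO₂ ÷ 44.009 g/mol = 0.0097321 mol
mol H = 2 × 0.1169 g H₂O ÷ 18.015 g/mol = 0.012978 mol
mass O = 0.2338 − (0.11689 + 0.013082) = 0.10383 g → mol O = 0.10383 ÷ 15.999 = 0.0064895 mol
Divide by the smallest (0.0064895 mol): C 1.500, H 2.000, O 1.000
Multiplying each by 2 gives whole numbers: C 3.00, H 4.00, O 2.00
Empirical formula: C3H4O2
Empirical-formula mass = 72.06 g/mol; 72 ÷ 72.06 ≈ 1, so the molecular formula is C3H4O2.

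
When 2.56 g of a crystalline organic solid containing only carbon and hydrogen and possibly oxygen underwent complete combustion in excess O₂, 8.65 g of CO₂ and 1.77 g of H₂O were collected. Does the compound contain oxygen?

mol C = 8.65 g CO₂ ÷ 44.009 g/mol = 0.1966 mol
mol H = 2 × 1.77 g H₂O ÷ 18.015 g/mol = 0.1965 mol
C and H together account for 2.559 g — essentially the entire 2.56 g sample — so the compound contains no oxygen.

no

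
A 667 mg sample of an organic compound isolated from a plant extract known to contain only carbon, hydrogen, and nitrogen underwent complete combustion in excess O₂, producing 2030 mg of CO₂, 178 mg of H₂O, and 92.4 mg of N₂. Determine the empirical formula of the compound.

mol C = 2.03 g CO₂ ÷ 44.009 g/mol = 0.04613 mol
mol H = 2 × 0.178 g H₂O ÷ 18.015 g/mol = 0.01976 mol
mol N = 2 × 0.0924 g N₂ ÷ 28.014 g/mol = 0.006597 mol
Divide by the smallest (0.006597 mol): C 6.992, H 2.996, N 1.000

C7H3N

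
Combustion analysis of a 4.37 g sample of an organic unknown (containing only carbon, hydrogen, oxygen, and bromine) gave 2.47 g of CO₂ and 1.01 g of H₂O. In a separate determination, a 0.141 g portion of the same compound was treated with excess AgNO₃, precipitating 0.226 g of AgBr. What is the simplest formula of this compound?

mol C = 2.47 g CO₂ ÷ 44.009 g/mol = 0.05612 mol
mol H = 2 × 1.01 g H₂O ÷ 18.015 g/mol = 0.1121 mol
From the AgBr data: mol Br per gram of compound = (0.226 ÷ 187.772) ÷ 0.141 = 0.008536 mol/g, so in the 4.37 g combustion sample mol Br = 0.03730 mol
mass O = 4.37 − (0.6741 + 0.1130 + 2.981) = 0.6022 g → mol O = 0.6022 ÷ 15.999 = 0.03764 mol
Divide by the smallest (0.03730 mol): C 1.505, H 3.006, Br 1.000, O 1.009
Multiplying each by 2 gives whole numbers: C 3.01, H 6.01, Br 2.00, O 2.02

C3H6Br2O2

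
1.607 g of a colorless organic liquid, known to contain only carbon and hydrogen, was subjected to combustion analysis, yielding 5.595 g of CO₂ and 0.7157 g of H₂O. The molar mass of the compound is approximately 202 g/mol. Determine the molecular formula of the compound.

mol C = 5.595 g CO₂ ÷ 44.009 g/mol = 0.12713 mol
mol H = 2 × 0.7157 g H₂O ÷ 18.015 g/mol = 0.079456 mol
Divide by the smallest (0.079456 mol): C 1.600, H 1.000
Multiplying each by 5 gives whole numbers: C 8.00, H 5.00
Empirical formula: C8H5
Empirical-formula mass = 101.13 g/mol; 202 ÷ 101.13 ≈ 2, so the molecular formula is C16H10.

C16H10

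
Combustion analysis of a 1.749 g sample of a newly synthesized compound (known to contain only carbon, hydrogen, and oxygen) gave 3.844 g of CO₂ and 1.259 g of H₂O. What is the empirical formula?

mol C = 3.844 g CO₂ ÷ 44.009 g/mol = 0.087346 mol
mol H = 2 × 1.259 g H₂O ÷ 18.015 g/mol = 0.13977 mol
mass O = 1.749 − (1.0491 + 0.14089) = 0.55900 g → mol O = 0.55900 ÷ 15.999 = 0.034940 mol
Divide by the smallest (0.034940 mol): C 2.500, H 4.000, O 1.000
Multiplying each by 2 gives whole numbers: C 5.00, H 8.00, O 2.00

C5H8O2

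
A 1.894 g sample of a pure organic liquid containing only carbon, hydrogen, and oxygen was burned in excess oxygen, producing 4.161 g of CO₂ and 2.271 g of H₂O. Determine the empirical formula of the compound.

C3H8O

mol C = 4.161 g CO₂ ÷ 44.009 g/mol = 0.094549 mol
mol H = 2 × 2.271 g H₂O ÷ 18.015 g/mol = 0.25212 mol
mass O = 1.894 − (1.1356 + 0.25414) = 0.50423 g → mol O = 0.50423 ÷ 15.999 = 0.031517 mol
Divide by the smallest (0.031517 mol): C 3.000, H 8.000, O 1.000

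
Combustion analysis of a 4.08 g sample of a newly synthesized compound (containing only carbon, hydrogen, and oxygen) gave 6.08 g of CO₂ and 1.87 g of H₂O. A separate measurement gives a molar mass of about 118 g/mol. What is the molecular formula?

mol C = 6.08 g CO₂ ÷ 44.009 g/mol = 0.1382 mol
mol H = 2 × 1.87 g H₂O ÷ 18.015 g/mol = 0.2076 mol
mass O = 4.08 − (1.659 + 0.2093) = 2.211 g → mol O = 2.211 ÷ 15.999 = 0.1382 mol
Divide by the smallest (0.1382 mol): C 1.000, H 1.503, O 1.000
Multiplying each by 2 gives whole numbers: C 2.00, H 3.01, O 2.00
Empirical formula: C2H3O2
Empirical-formula mass = 59.04 g/mol; 118 ÷ 59.04 ≈ 2, so the molecular formula is C4H6O4.

C4H6O4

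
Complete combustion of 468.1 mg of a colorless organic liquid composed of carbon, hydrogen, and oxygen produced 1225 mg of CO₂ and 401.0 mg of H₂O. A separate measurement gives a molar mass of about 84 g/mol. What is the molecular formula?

C5H8O

mol C = 1.225 g CO₂ ÷ 44.009 g/mol = 0.027835 mol
mol H = 2 × 0.4010 g H₂O ÷ 18.015 g/mol = 0.044518 mol
mass O = 0.4681 − (0.33433 + 0.044875) = 0.088897 g → mol O = 0.088897 ÷ 15.999 = 0.0055564 mol
Divide by the smallest (0.0055564 mol): C 5.010, H 8.012, O 1.000
Empirical formula: C5H8O
Empirical-formula mass = 84.12 g/mol; 84 ÷ 84.12 ≈ 1, so the molecular formula is C5H8O.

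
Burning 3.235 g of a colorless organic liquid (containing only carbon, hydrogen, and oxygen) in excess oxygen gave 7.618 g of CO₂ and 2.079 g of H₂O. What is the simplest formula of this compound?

mol C = 7.618 g CO₂ ÷ 44.009 g/mol = 0.17310 mol
mol H = 2 × 2.079 g H₂O ÷ 18.015 g/mol = 0.23081 mol
mass O = 3.235 − (2.0791 + 0.23265) = 0.92323 g → mol O = 0.92323 ÷ 15.999 = 0.057705 mol
Divide by the smallest (0.057705 mol): C 3.000, H 4.000, O 1.000

C3H4O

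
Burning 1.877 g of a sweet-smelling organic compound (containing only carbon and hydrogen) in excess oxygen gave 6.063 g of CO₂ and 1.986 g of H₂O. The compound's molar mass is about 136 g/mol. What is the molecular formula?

C10H16

mol C = 6.063 g CO₂ ÷ 44.009 g/mol = 0.13777 mol
mol H = 2 × 1.986 g H₂O ÷ 18.015 g/mol = 0.22048 mol
Divide by the smallest (0.13777 mol): C 1.000, H 1.600
Multiplying each by 5 gives whole numbers: C 5.00, H 8.00
Empirical formula: C5H8
Empirical-formula mass = 68.12 g/mol; 136 ÷ 68.12 ≈ 2, so the molecular formula is C10H16.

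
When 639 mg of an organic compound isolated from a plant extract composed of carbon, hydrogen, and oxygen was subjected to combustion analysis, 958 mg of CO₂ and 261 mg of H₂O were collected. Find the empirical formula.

mol C = 0.958 g CO₂ ÷ 44.009 g/mol = 0.02177 mol
mol H = 2 × 0.261 g H₂O ÷ 18.015 g/mol = 0.02898 mol
mass O = 0.639 − (0.2615 + 0.02921) = 0.3483 g → mol O = 0.3483 ÷ 15.999 = 0.02177 mol
Divide by the smallest (0.02177 mol): C 1.000, H 1.331, O 1.000
Multiplying each by 3 gives whole numbers: C 3.00, H 3.99, O 3.00

C3H4O3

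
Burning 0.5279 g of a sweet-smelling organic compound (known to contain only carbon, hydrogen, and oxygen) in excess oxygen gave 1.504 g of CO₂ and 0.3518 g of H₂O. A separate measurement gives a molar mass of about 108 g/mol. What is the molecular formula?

C7H8O

mol C = 1.504 g CO₂ ÷ 44.009 g/mol = 0.034175 mol
mol H = 2 × 0.3518 g H₂O ÷ 18.015 g/mol = 0.039056 mol
mass O = 0.5279 − (0.41047 + 0.039369) = 0.078057 g → mol O = 0.078057 ÷ 15.999 = 0.0048789 mol
Divide by the smallest (0.0048789 mol): C 7.005, H 8.005, O 1.000
Empirical formula: C7H8O
Empirical-formula mass = 108.14 g/mol; 108 ÷ 108.14 ≈ 1, so the molecular formula is C7H8O.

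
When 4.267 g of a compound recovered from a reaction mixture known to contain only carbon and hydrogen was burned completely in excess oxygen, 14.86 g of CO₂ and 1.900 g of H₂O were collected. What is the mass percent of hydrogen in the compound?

mol C = 14.86 g CO₂ ÷ 44.009 g/mol = 0.33766 mol
mol H = 2 × 1.900 g H₂O ÷ 18.015 g/mol = 0.21094 mol
mass % H = 0.21262 g ÷ 4.267 g × 100%

4.98%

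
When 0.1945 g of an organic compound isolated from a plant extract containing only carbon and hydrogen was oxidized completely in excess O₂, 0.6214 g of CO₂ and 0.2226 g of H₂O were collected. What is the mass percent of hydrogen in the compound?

12.81%

mol C = 0.6214 g CO₂ ÷ 44.009 g/mol = 0.014120 mol
mol H = 2 × 0.2226 g H₂O ÷ 18.015 g/mol = 0.024713 mol
mass % H = 0.024910 g ÷ 0.1945 g × 100%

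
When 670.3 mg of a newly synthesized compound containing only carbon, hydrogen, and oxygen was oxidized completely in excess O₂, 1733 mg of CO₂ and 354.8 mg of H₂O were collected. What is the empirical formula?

mol C = 1.733 g CO₂ ÷ 44.009 g/mol = 0.039378 mol
mol H = 2 × 0.3548 g H₂O ÷ 18.015 g/mol = 0.039389 mol
mass O = 0.6703 − (0.47297 + 0.039705) = 0.15762 g → mol O = 0.15762 ÷ 15.999 = 0.0098520 mol
Divide by the smallest (0.0098520 mol): C 3.997, H 3.998, O 1.000

C4H4O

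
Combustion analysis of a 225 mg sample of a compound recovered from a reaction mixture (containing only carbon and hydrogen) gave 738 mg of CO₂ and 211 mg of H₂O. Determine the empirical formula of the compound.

C5H7

mol C = 0.738 g CO₂ ÷ 44.009 g/mol = 0.01677 mol
mol H = 2 × 0.211 g H₂O ÷ 18.015 g/mol = 0.02342 mol
Divide by the smallest (0.01677 mol): C 1.000, H 1.397
Multiplying each by 5 gives whole numbers: C 5.00, H 6.98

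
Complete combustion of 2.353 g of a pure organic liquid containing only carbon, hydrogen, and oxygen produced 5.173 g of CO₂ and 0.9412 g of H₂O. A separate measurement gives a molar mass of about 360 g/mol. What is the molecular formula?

C18H16O8

mol C = 5.173 g CO₂ ÷ 44.009 g/mol = 0.11754 mol
mol H = 2 × 0.9412 g H₂O ÷ 18.015 g/mol = 0.10449 mol
mass O = 2.353 − (1.4118 + 0.10533) = 0.83585 g → mol O = 0.83585 ÷ 15.999 = 0.052244 mol
Divide by the smallest (0.052244 mol): C 2.250, H 2.000, O 1.000
Multiplying each by 4 gives whole numbers: C 9.00, H 8.00, O 4.00
Empirical formula: C9H8O4
Empirical-formula mass = 180.16 g/mol; 360 ÷ 180.16 ≈ 2, so the molecular formula is C18H16O8.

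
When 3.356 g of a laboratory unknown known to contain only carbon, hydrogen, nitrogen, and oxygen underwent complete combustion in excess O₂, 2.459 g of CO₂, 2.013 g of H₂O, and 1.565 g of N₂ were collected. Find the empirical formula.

mol C = 2.459 g CO₂ ÷ 44.009 g/mol = 0.055875 mol
mol H = 2 × 2.013 g H₂O ÷ 18.015 g/mol = 0.22348 mol
mol N = 2 × 1.565 g N₂ ÷ 28.014 g/mol = 0.11173 mol
mass O = 3.356 − (0.67111 + 0.22527 + 1.5650) = 0.89462 g → mol O = 0.89462 ÷ 15.999 = 0.055917 mol
Divide by the smallest (0.055875 mol): C 1.000, H 4.000, N 2.000, O 1.001

CH4N2O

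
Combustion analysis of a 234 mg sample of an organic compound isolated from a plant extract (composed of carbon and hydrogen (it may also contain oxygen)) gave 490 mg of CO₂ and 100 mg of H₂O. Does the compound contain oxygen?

mol C = 0.490 g CO₂ ÷ 44.009 g/mol = 0.01113 mol
mol H = 2 × 0.100 g H₂O ÷ 18.015 g/mol = 0.01110 mol
C and H account for only 0.1449 g of the 0.234 g sample; the remaining 0.08908 g must be oxygen.

yes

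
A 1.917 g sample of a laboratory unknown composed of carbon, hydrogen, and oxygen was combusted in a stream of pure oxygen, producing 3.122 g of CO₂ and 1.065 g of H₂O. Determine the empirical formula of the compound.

C6H10O5

mol C = 3.122 g CO₂ ÷ 44.009 g/mol = 0.070940 mol
mol H = 2 × 1.065 g H₂O ÷ 18.015 g/mol = 0.11823 mol
mass O = 1.917 − (0.85206 + 0.11918) = 0.94576 g → mol O = 0.94576 ÷ 15.999 = 0.059114 mol
Divide by the smallest (0.059114 mol): C 1.200, H 2.000, O 1.000
Multiplying each by 5 gives whole numbers: C 6.00, H 10.00, O 5.00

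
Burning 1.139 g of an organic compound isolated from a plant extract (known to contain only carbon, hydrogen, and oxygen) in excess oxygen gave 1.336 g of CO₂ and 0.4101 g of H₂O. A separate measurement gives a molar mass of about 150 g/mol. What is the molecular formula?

C4H6O6

mol C = 1.336 g CO₂ ÷ 44.009 g/mol = 0.030357 mol
mol H = 2 × 0.4101 g H₂O ÷ 18.015 g/mol = 0.045529 mol
mass O = 1.139 − (0.36462 + 0.045893) = 0.72848 g → mol O = 0.72848 ÷ 15.999 = 0.045533 mol
Divide by the smallest (0.030357 mol): C 1.000, H 1.500, O 1.500
Multiplying each by 2 gives whole numbers: C 2.00, H 3.00, O 3.00
Empirical formula: C2H3O3
Empirical-formula mass = 75.04 g/mol; 150 ÷ 75.04 ≈ 2, so the molecular formula is C4H6O6.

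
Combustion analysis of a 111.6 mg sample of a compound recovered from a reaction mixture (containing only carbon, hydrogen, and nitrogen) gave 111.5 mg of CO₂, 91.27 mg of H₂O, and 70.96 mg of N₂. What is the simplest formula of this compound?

CH4N2

mol C = 0.1115 g CO₂ ÷ 44.009 g/mol = 0.0025336 mol
mol H = 2 × 0.09127 g H₂O ÷ 18.015 g/mol = 0.010133 mol
mol N = 2 × 0.07096 g N₂ ÷ 28.014 g/mol = 0.0050660 mol
Divide by the smallest (0.0025336 mol): C 1.000, H 3.999, N 2.000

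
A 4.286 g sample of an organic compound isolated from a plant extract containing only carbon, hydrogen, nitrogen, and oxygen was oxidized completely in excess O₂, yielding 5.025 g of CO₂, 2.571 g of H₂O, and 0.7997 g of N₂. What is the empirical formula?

mol C = 5.025 g CO₂ ÷ 44.009 g/mol = 0.11418 mol
mol H = 2 × 2.571 g H₂O ÷ 18.015 g/mol = 0.28543 mol
mol N = 2 × 0.7997 g N₂ ÷ 28.014 g/mol = 0.057093 mol
mass O = 4.286 − (1.3714 + 0.28771 + 0.79970) = 1.8272 g → mol O = 1.8272 ÷ 15.999 = 0.11420 mol
Divide by the smallest (0.057093 mol): C 2.000, H 4.999, N 1.000, O 2.000

C2H5NO2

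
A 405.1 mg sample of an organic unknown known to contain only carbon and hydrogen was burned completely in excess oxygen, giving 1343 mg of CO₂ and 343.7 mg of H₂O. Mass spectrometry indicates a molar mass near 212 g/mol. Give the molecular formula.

C16H20

mol C = 1.343 g CO₂ ÷ 44.009 g/mol = 0.030516 mol
mol H = 2 × 0.3437 g H₂O ÷ 18.015 g/mol = 0.038157 mol
Divide by the smallest (0.030516 mol): C 1.000, H 1.250
Multiplying each by 4 gives whole numbers: C 4.00, H 5.00
Empirical formula: C4H5
Empirical-formula mass = 53.08 g/mol; 212 ÷ 53.08 ≈ 4, so the molecular formula is C16H20.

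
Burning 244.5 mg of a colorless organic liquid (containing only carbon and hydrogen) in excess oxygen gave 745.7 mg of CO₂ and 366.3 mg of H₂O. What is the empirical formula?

C5H12

mol C = 0.7457 g CO₂ ÷ 44.009 g/mol = 0.016944 mol
mol H = 2 × 0.3663 g H₂O ÷ 18.015 g/mol = 0.040666 mol
Divide by the smallest (0.016944 mol): C 1.000, H 2.400
Multiplying each by 5 gives whole numbers: C 5.00, H 12.00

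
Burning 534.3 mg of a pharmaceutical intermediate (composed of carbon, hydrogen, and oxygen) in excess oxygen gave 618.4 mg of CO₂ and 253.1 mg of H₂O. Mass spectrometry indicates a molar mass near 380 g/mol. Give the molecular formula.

C10H20O15

mol C = 0.6184 g CO₂ ÷ 44.009 g/mol = 0.014052 mol
mol H = 2 × 0.2531 g H₂O ÷ 18.015 g/mol = 0.028099 mol
mass O = 0.5343 − (0.16877 + 0.028324) = 0.33720 g → mol O = 0.33720 ÷ 15.999 = 0.021076 mol
Divide by the smallest (0.014052 mol): C 1.000, H 2.000, O 1.500
Multiplying each by 2 gives whole numbers: C 2.00, H 4.00, O 3.00
Empirical formula: C2H4O3
Empirical-formula mass = 76.05 g/mol; 380 ÷ 76.05 ≈ 5, so the molecular formula is C10H20O15.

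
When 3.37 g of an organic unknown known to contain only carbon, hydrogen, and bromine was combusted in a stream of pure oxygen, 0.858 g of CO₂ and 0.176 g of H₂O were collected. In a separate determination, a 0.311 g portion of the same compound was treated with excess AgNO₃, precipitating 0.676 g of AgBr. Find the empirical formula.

CHBr2

mol C = 0.858 g CO₂ ÷ 44.009 g/mol = 0.01950 mol
mol H = 2 × 0.176 g H₂O ÷ 18.015 g/mol = 0.01954 mol
From the AgBr data: mol Br per gram of compound = (0.676 ÷ 187.772) ÷ 0.311 = 0.01158 mol/g, so in the 3.37 g combustion sample mol Br = 0.03901 mol
Divide by the smallest (0.01950 mol): C 1.000, H 1.002, Br 2.001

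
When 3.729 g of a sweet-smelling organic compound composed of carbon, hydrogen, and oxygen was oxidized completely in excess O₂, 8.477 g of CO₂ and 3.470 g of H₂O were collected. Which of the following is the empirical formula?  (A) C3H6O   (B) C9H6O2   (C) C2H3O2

(A) C3H6O

mol C = 8.477 g CO₂ ÷ 44.009 g/mol = 0.19262 mol
mol H = 2 × 3.470 g H₂O ÷ 18.015 g/mol = 0.38523 mol
mass O = 3.729 − (2.3136 + 0.38832) = 1.0271 g → mol O = 1.0271 ÷ 15.999 = 0.064200 mol
Divide by the smallest (0.064200 mol): C 3.000, H 6.001, O 1.000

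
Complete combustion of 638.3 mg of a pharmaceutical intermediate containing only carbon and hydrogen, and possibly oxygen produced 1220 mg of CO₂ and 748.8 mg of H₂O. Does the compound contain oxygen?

mol C = 1.220 g CO₂ ÷ 44.009 g/mol = 0.027722 mol
mol H = 2 × 0.7488 g H₂O ÷ 18.015 g/mol = 0.083131 mol
C and H account for only 0.41676 g of the 0.6383 g sample; the remaining 0.22154 g must be oxygen.

yes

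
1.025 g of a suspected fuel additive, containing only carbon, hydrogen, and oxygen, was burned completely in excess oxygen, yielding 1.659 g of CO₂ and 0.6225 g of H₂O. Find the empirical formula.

C6H11O5

mol C = 1.659 g CO₂ ÷ 44.009 g/mol = 0.037697 mol
mol H = 2 × 0.6225 g H₂O ÷ 18.015 g/mol = 0.069109 mol
mass O = 1.025 − (0.45278 + 0.069662) = 0.50256 g → mol O = 0.50256 ÷ 15.999 = 0.031412 mol
Divide by the smallest (0.031412 mol): C 1.200, H 2.200, O 1.000
Multiplying each by 5 gives whole numbers: C 6.00, H 11.00, O 5.00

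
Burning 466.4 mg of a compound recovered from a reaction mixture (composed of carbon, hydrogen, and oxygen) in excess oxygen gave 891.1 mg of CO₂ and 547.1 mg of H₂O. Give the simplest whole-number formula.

mol C = 0.8911 g CO₂ ÷ 44.009 g/mol = 0.020248 mol
mol H = 2 × 0.5471 g H₂O ÷ 18.015 g/mol = 0.060738 mol
mass O = 0.4664 − (0.24320 + 0.061224) = 0.16198 g → mol O = 0.16198 ÷ 15.999 = 0.010124 mol
Divide by the smallest (0.010124 mol): C 2.000, H 5.999, O 1.000

C2H6O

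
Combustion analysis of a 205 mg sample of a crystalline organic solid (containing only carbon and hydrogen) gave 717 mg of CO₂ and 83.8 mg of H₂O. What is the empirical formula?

mol C = 0.717 g CO₂ ÷ 44.009 g/mol = 0.01629 mol
mol H = 2 × 0.0838 g H₂O ÷ 18.015 g/mol = 0.009303 mol
Divide by the smallest (0.009303 mol): C 1.751, H 1.000
Multiplying each by 4 gives whole numbers: C 7.00, H 4.00

C7H4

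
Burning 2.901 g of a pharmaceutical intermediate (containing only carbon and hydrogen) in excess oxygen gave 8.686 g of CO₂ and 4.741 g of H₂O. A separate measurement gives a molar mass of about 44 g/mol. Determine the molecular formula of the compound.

C3H8

mol C = 8.686 g CO₂ ÷ 44.009 g/mol = 0.19737 mol
mol H = 2 × 4.741 g H₂O ÷ 18.015 g/mol = 0.52634 mol
Divide by the smallest (0.19737 mol): C 1.000, H 2.667
Multiplying each by 3 gives whole numbers: C 3.00, H 8.00
Empirical formula: C3H8
Empirical-formula mass = 44.10 g/mol; 44 ÷ 44.10 ≈ 1, so the molecular formula is C3H8.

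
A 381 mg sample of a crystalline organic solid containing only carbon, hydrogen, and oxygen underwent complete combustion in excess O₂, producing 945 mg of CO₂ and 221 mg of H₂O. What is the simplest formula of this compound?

mol C = 0.945 g CO₂ ÷ 44.009 g/mol = 0.02147 mol
mol H = 2 × 0.221 g H₂O ÷ 18.015 g/mol = 0.02454 mol
mass O = 0.381 − (0.2579 + 0.02473) = 0.09836 g → mol O = 0.09836 ÷ 15.999 = 0.006148 mol
Divide by the smallest (0.006148 mol): C 3.493, H 3.991, O 1.000
Multiplying each by 2 gives whole numbers: C 6.99, H 7.98, O 2.00

C7H8O2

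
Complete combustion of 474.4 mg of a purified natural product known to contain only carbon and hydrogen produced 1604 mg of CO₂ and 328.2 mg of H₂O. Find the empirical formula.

CH

mol C = 1.604 g CO₂ ÷ 44.009 g/mol = 0.036447 mol
mol H = 2 × 0.3282 g H₂O ÷ 18.015 g/mol = 0.036436 mol
Divide by the smallest (0.036436 mol): C 1.000, H 1.000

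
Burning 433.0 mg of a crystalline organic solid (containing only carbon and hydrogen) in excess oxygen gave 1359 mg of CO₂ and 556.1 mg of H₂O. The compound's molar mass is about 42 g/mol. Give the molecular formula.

mol C = 1.359 g CO₂ ÷ 44.009 g/mol = 0.030880 mol
mol H = 2 × 0.5561 g H₂O ÷ 18.015 g/mol = 0.061737 mol
Divide by the smallest (0.030880 mol): C 1.000, H 1.999
Empirical formula: CH2
Empirical-formula mass = 14.03 g/mol; 42 ÷ 14.03 ≈ 3, so the molecular formula is C3H6.

C3H6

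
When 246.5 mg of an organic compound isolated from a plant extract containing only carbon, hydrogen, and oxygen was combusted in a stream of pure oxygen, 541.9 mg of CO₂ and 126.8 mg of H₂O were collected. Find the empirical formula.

mol C = 0.5419 g CO₂ ÷ 44.009 g/mol = 0.012313 mol
mol H = 2 × 0.1268 g H₂O ÷ 18.015 g/mol = 0.014077 mol
mass O = 0.2465 − (0.14790 + 0.014190) = 0.084414 g → mol O = 0.084414 ÷ 15.999 = 0.0052762 mol
Divide by the smallest (0.0052762 mol): C 2.334, H 2.668, O 1.000
Multiplying each by 3 gives whole numbers: C 7.00, H 8.00, O 3.00

C7H8O3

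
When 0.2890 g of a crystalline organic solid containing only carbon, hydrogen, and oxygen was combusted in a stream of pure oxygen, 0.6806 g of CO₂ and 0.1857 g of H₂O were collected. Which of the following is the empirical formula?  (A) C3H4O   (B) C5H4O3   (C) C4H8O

mol C = 0.6806 g CO₂ ÷ 44.009 g/mol = 0.015465 mol
mol H = 2 × 0.1857 g H₂O ÷ 18.015 g/mol = 0.020616 mol
mass O = 0.2890 − (0.18575 + 0.020781) = 0.082469 g → mol O = 0.082469 ÷ 15.999 = 0.0051546 mol
Divide by the smallest (0.0051546 mol): C 3.000, H 4.000, O 1.000

(A) C3H4O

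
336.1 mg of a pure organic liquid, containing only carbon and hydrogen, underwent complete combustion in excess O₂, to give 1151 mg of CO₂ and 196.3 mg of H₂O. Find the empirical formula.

C6H5

mol C = 1.151 g CO₂ ÷ 44.009 g/mol = 0.026154 mol
mol H = 2 × 0.1963 g H₂O ÷ 18.015 g/mol = 0.021793 mol
Divide by the smallest (0.021793 mol): C 1.200, H 1.000
Multiplying each by 5 gives whole numbers: C 6.00, H 5.00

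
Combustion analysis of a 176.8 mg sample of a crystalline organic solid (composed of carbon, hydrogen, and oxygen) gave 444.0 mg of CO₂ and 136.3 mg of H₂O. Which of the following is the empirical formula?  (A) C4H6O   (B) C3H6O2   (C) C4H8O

mol C = 0.4440 g CO₂ ÷ 44.009 g/mol = 0.010089 mol
mol H = 2 × 0.1363 g H₂O ÷ 18.015 g/mol = 0.015132 mol
mass O = 0.1768 − (0.12118 + 0.015253) = 0.040370 g → mol O = 0.040370 ÷ 15.999 = 0.0025233 mol
Divide by the smallest (0.0025233 mol): C 3.998, H 5.997, O 1.000

(A) C4H6O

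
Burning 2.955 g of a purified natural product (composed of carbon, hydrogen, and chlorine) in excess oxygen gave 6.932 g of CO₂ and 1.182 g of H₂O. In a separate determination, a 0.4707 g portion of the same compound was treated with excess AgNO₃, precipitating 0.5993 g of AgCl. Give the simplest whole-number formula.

mol C = 6.932 g CO₂ ÷ 44.009 g/mol = 0.15751 mol
mol H = 2 × 1.182 g H₂O ÷ 18.015 g/mol = 0.13122 mol
From the AgCl data: mol Cl per gram of compound = (0.5993 ÷ 143.318) ÷ 0.4707 = 0.0088838 mol/g, so in the 2.955 g combustion sample mol Cl = 0.026252 mol
Divide by the smallest (0.026252 mol): C 6.000, H 4.999, Cl 1.000

C6H5Cl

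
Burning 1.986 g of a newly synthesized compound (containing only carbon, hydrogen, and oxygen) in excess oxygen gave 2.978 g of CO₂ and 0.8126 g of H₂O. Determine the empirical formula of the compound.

C3H4O3

mol C = 2.978 g CO₂ ÷ 44.009 g/mol = 0.067668 mol
mol H = 2 × 0.8126 g H₂O ÷ 18.015 g/mol = 0.090214 mol
mass O = 1.986 − (0.81276 + 0.090935) = 1.0823 g → mol O = 1.0823 ÷ 15.999 = 0.067648 mol
Divide by the smallest (0.067648 mol): C 1.000, H 1.334, O 1.000
Multiplying each by 3 gives whole numbers: C 3.00, H 4.00, O 3.00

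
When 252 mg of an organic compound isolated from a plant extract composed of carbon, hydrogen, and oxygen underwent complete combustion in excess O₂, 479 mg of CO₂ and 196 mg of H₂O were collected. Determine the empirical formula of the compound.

mol C = 0.479 g CO₂ ÷ 44.009 g/mol = 0.01088 mol
mol H = 2 × 0.196 g H₂O ÷ 18.015 g/mol = 0.02176 mol
mass O = 0.252 − (0.1307 + 0.02193) = 0.09934 g → mol O = 0.09934 ÷ 15.999 = 0.006209 mol
Divide by the smallest (0.006209 mol): C 1.753, H 3.505, O 1.000
Multiplying each by 4 gives whole numbers: C 7.01, H 14.02, O 4.00

C7H14O4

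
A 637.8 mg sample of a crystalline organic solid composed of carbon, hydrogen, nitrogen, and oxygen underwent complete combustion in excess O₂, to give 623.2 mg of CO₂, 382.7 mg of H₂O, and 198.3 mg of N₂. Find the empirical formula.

mol C = 0.6232 g CO₂ ÷ 44.009 g/mol = 0.014161 mol
mol H = 2 × 0.3827 g H₂O ÷ 18.015 g/mol = 0.042487 mol
mol N = 2 × 0.1983 g N₂ ÷ 28.014 g/mol = 0.014157 mol
mass O = 0.6378 − (0.17008 + 0.042827 + 0.19830) = 0.22659 g → mol O = 0.22659 ÷ 15.999 = 0.014163 mol
Divide by the smallest (0.014157 mol): C 1.000, H 3.001, N 1.000, O 1.000

CH3NO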